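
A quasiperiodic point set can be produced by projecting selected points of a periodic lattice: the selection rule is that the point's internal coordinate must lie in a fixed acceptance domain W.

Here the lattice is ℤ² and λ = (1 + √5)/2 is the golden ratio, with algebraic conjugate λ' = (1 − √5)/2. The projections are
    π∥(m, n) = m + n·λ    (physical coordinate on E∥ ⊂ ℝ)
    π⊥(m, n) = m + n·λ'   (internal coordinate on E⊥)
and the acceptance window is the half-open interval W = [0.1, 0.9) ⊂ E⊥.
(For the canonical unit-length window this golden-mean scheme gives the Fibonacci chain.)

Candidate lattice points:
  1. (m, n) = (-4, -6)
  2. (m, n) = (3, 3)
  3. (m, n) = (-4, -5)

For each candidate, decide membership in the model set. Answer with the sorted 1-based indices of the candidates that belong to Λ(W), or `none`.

Numerically λ ≈ 1.618034 and λ' = −1/λ ≈ -0.618034.
candidate 1: (m,n)=(-4,-6) → π∥ = -4-6·λ ≈ -13.708204, π⊥ = -4-6·λ' ≈ -0.291796 ∉ [0.1, 0.9) ⇒ out
candidate 2: (m,n)=(3,3) → π∥ = 3+3·λ ≈ 7.854102, π⊥ = 3+3·λ' ≈ 1.145898 ∉ [0.1, 0.9) ⇒ out
candidate 3: (m,n)=(-4,-5) → π∥ = -4-5·λ ≈ -12.090170, π⊥ = -4-5·λ' ≈ -0.909830 ∉ [0.1, 0.9) ⇒ out

none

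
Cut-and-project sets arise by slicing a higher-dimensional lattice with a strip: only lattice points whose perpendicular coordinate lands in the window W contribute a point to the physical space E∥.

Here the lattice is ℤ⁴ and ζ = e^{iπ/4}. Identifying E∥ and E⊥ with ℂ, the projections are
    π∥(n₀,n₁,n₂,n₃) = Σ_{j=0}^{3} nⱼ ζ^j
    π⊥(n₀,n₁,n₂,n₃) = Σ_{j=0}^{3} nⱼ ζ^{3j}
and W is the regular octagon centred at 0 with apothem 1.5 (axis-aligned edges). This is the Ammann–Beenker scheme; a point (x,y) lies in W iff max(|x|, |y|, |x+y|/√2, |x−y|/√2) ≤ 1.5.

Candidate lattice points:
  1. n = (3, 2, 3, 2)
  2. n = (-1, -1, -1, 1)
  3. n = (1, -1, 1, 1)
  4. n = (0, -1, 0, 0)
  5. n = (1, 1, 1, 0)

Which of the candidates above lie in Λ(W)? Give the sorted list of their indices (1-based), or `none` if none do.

2, 4, 5

Internal map: ζ^{3j} for j=0..3 gives (1,0), (−√2/2,√2/2), (0,−1), (√2/2,√2/2).
#1 (3, 2, 3, 2): internal (3.00000, -0.17157); octagon support 3.00000 vs apothem 1.5 → ∉ W
#2 (-1, -1, -1, 1): internal (0.41421, 1.00000); octagon support 1.00000 vs apothem 1.5 → ∈ W
#3 (1, -1, 1, 1): internal (2.41421, -1.00000); octagon support 2.41421 vs apothem 1.5 → ∉ W
#4 (0, -1, 0, 0): internal (0.70711, -0.70711); octagon support 1.00000 vs apothem 1.5 → ∈ W
#5 (1, 1, 1, 0): internal (0.29289, -0.29289); octagon support 0.41421 vs apothem 1.5 → ∈ W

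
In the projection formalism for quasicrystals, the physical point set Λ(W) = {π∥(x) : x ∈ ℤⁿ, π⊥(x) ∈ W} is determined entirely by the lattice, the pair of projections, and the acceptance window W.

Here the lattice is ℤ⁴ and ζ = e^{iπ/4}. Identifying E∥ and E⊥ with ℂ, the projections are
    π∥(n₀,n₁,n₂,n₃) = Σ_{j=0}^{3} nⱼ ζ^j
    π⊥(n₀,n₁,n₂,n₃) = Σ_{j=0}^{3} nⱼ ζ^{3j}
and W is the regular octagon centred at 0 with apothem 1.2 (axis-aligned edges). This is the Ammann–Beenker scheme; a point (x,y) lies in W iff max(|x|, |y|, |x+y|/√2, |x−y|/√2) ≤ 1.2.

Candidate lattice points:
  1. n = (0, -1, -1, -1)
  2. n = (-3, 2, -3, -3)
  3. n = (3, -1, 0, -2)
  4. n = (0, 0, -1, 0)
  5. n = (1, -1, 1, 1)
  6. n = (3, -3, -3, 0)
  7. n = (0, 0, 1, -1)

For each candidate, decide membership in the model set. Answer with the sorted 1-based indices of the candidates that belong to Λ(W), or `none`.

1, 4

With ζ = e^{iπ/4} the internal vectors are ζ^0,ζ^3,ζ^6,ζ^9.
#1 (0, -1, -1, -1): internal (0.00000, -0.41421); octagon support 0.41421 vs apothem 1.2 → ∈ W
#2 (-3, 2, -3, -3): internal (-6.53553, 2.29289); octagon support 6.53553 vs apothem 1.2 → ∉ W
#3 (3, -1, 0, -2): internal (2.29289, -2.12132); octagon support 3.12132 vs apothem 1.2 → ∉ W
#4 (0, 0, -1, 0): internal (0.00000, 1.00000); octagon support 1.00000 vs apothem 1.2 → ∈ W
#5 (1, -1, 1, 1): internal (2.41421, -1.00000); octagon support 2.41421 vs apothem 1.2 → ∉ W
#6 (3, -3, -3, 0): internal (5.12132, 0.87868); octagon support 5.12132 vs apothem 1.2 → ∉ W
#7 (0, 0, 1, -1): internal (-0.70711, -1.70711); octagon support 1.70711 vs apothem 1.2 → ∉ W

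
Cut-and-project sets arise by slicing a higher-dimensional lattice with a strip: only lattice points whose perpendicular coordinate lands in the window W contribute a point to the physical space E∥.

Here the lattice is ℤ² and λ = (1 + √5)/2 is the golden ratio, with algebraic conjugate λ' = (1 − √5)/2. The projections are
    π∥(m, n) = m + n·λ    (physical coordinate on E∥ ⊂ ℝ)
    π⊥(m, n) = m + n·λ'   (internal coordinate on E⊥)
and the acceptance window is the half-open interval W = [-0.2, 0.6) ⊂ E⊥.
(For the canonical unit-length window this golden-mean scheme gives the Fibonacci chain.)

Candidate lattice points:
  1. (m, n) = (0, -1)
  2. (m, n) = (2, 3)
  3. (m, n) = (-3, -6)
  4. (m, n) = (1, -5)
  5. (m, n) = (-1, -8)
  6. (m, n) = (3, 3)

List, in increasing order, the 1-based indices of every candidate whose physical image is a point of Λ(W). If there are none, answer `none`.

2

Numerically λ ≈ 1.61803 and λ' = −1/λ ≈ -0.61803.
[1] lift (0,-1): star map gives 0.61803; window check -0.2 ≤ 0.61803 < 0.6 is false → out
[2] lift (2,3): star map gives 0.14590; window check -0.2 ≤ 0.14590 < 0.6 is true → IN Λ
[3] lift (-3,-6): star map gives 0.70820; window check -0.2 ≤ 0.70820 < 0.6 is false → out
[4] lift (1,-5): star map gives 4.09017; window check -0.2 ≤ 4.09017 < 0.6 is false → out
[5] lift (-1,-8): star map gives 3.94427; window check -0.2 ≤ 3.94427 < 0.6 is false → out
[6] lift (3,3): star map gives 1.14590; window check -0.2 ≤ 1.14590 < 0.6 is false → out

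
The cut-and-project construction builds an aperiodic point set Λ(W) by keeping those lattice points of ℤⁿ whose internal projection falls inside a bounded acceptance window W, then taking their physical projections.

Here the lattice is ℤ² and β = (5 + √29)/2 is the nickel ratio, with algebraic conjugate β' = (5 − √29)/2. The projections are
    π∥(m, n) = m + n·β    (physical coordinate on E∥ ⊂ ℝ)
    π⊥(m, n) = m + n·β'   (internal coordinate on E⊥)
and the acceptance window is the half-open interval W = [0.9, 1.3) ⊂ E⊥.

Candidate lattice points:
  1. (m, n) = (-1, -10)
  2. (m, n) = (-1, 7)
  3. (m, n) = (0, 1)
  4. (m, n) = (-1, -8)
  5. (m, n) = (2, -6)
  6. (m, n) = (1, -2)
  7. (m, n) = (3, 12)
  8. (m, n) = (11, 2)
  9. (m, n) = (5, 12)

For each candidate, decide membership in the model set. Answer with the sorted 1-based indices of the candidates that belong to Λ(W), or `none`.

Compute β' = (5−√29)/2 = -0.1926, so π⊥(m,n) = m -0.1926·n.
#1 (-1,-10): internal coord -1 + (-10)·β' = +0.9258; +0.9258 ∈ [0.9, 1.3) → IN Λ
#2 (-1,7): internal coord -1 + (7)·β' = -2.3481; -2.3481 ∉ [0.9, 1.3) → out
#3 (0,1): internal coord 0 + (1)·β' = -0.1926; -0.1926 ∉ [0.9, 1.3) → out
#4 (-1,-8): internal coord -1 + (-8)·β' = +0.5407; +0.5407 ∉ [0.9, 1.3) → out
#5 (2,-6): internal coord 2 + (-6)·β' = +3.1555; +3.1555 ∉ [0.9, 1.3) → out
#6 (1,-2): internal coord 1 + (-2)·β' = +1.3852; +1.3852 ∉ [0.9, 1.3) → out
#7 (3,12): internal coord 3 + (12)·β' = +0.6890; +0.6890 ∉ [0.9, 1.3) → out
#8 (11,2): internal coord 11 + (2)·β' = +10.6148; +10.6148 ∉ [0.9, 1.3) → out
#9 (5,12): internal coord 5 + (12)·β' = +2.6890; +2.6890 ∉ [0.9, 1.3) → out

1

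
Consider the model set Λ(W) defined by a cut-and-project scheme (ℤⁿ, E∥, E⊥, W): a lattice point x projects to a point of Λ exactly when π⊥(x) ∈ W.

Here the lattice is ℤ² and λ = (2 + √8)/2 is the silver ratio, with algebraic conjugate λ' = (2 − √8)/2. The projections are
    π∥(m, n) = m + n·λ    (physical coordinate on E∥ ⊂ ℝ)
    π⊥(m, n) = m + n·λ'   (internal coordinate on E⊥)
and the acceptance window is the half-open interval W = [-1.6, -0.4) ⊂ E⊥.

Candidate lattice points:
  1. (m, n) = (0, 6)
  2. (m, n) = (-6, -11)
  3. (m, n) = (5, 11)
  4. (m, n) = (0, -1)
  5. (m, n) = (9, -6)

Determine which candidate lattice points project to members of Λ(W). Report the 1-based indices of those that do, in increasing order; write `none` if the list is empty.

λ' = (2−√8)/2 ≈ -0.414214.
[1] lift (0,6): star map gives -2.485281; window check -1.6 ≤ -2.485281 < -0.4 is false → out
[2] lift (-6,-11): star map gives -1.443651; window check -1.6 ≤ -1.443651 < -0.4 is true → IN Λ
[3] lift (5,11): star map gives 0.443651; window check -1.6 ≤ 0.443651 < -0.4 is false → out
[4] lift (0,-1): star map gives 0.414214; window check -1.6 ≤ 0.414214 < -0.4 is false → out
[5] lift (9,-6): star map gives 11.485281; window check -1.6 ≤ 11.485281 < -0.4 is false → out

2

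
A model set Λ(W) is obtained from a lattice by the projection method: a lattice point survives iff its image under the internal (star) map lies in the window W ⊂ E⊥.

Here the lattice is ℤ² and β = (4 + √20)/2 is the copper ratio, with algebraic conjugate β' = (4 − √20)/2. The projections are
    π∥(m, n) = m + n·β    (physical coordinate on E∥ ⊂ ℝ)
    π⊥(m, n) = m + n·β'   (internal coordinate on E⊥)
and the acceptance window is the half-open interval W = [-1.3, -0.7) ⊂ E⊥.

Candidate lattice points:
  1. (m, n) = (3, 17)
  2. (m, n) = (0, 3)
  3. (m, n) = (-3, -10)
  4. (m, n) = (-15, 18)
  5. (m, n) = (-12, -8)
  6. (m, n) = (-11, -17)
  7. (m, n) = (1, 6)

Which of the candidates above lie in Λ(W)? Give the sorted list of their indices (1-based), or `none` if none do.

Compute β' = (4−√20)/2 = -0.2361, so π⊥(m,n) = m -0.2361·n.
[1] lift (3,17): star map gives -1.0132; window check -1.3 ≤ -1.0132 < -0.7 is true → IN Λ
[2] lift (0,3): star map gives -0.7082; window check -1.3 ≤ -0.7082 < -0.7 is true → IN Λ
[3] lift (-3,-10): star map gives -0.6393; window check -1.3 ≤ -0.6393 < -0.7 is false → out
[4] lift (-15,18): star map gives -19.2492; window check -1.3 ≤ -19.2492 < -0.7 is false → out
[5] lift (-12,-8): star map gives -10.1115; window check -1.3 ≤ -10.1115 < -0.7 is false → out
[6] lift (-11,-17): star map gives -6.9868; window check -1.3 ≤ -6.9868 < -0.7 is false → out
[7] lift (1,6): star map gives -0.4164; window check -1.3 ≤ -0.4164 < -0.7 is false → out

1, 2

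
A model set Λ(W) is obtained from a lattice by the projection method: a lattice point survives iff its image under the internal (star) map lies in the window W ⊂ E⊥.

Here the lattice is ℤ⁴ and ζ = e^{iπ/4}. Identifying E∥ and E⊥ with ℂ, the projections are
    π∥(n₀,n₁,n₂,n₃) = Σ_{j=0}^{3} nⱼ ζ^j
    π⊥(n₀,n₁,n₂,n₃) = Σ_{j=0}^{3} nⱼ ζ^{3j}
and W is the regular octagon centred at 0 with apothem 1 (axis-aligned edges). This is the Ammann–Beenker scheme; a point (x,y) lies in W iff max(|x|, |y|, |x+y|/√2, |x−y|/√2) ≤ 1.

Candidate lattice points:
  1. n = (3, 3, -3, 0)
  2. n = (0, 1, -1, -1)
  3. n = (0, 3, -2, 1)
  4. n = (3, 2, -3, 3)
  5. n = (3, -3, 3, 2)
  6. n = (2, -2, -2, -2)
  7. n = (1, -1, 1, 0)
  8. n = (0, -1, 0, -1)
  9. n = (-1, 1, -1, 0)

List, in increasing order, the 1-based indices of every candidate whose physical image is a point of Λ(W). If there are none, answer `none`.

With ζ = e^{iπ/4} the internal vectors are ζ^0,ζ^3,ζ^6,ζ^9.
candidate 1: n = (3, 3, -3, 0) → π⊥ ≈ (+0.87868, +5.12132); max(|x|,|y|,|x±y|/√2) = 5.12132 > 1 ⇒ ∉ W
candidate 2: n = (0, 1, -1, -1) → π⊥ ≈ (-1.41421, +1.00000); max(|x|,|y|,|x±y|/√2) = 1.70711 > 1 ⇒ ∉ W
candidate 3: n = (0, 3, -2, 1) → π⊥ ≈ (-1.41421, +4.82843); max(|x|,|y|,|x±y|/√2) = 4.82843 > 1 ⇒ ∉ W
candidate 4: n = (3, 2, -3, 3) → π⊥ ≈ (+3.70711, +6.53553); max(|x|,|y|,|x±y|/√2) = 7.24264 > 1 ⇒ ∉ W
candidate 5: n = (3, -3, 3, 2) → π⊥ ≈ (+6.53553, -3.70711); max(|x|,|y|,|x±y|/√2) = 7.24264 > 1 ⇒ ∉ W
candidate 6: n = (2, -2, -2, -2) → π⊥ ≈ (+2.00000, -0.82843); max(|x|,|y|,|x±y|/√2) = 2.00000 > 1 ⇒ ∉ W
candidate 7: n = (1, -1, 1, 0) → π⊥ ≈ (+1.70711, -1.70711); max(|x|,|y|,|x±y|/√2) = 2.41421 > 1 ⇒ ∉ W
candidate 8: n = (0, -1, 0, -1) → π⊥ ≈ (+0.00000, -1.41421); max(|x|,|y|,|x±y|/√2) = 1.41421 > 1 ⇒ ∉ W
candidate 9: n = (-1, 1, -1, 0) → π⊥ ≈ (-1.70711, +1.70711); max(|x|,|y|,|x±y|/√2) = 2.41421 > 1 ⇒ ∉ W

none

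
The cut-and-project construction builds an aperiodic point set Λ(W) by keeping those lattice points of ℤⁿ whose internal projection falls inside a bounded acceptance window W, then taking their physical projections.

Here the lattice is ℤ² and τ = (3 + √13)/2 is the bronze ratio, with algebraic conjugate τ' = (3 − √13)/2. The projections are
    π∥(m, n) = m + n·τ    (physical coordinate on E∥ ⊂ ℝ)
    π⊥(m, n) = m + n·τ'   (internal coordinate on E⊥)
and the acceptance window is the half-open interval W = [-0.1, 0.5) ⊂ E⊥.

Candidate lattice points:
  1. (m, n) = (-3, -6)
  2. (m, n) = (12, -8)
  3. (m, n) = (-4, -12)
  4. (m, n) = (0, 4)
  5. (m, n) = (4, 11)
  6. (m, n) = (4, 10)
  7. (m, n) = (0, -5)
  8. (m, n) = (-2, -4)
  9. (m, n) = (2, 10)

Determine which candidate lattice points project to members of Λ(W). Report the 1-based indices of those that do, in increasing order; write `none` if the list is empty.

none

Numerically τ ≈ 3.302776 and τ' = −1/τ ≈ -0.302776.
#1 (-3,-6): internal coord -3 + (-6)·τ' = -1.183346; -1.183346 ∉ [-0.1, 0.5) → out
#2 (12,-8): internal coord 12 + (-8)·τ' = +14.422205; +14.422205 ∉ [-0.1, 0.5) → out
#3 (-4,-12): internal coord -4 + (-12)·τ' = -0.366692; -0.366692 ∉ [-0.1, 0.5) → out
#4 (0,4): internal coord 0 + (4)·τ' = -1.211103; -1.211103 ∉ [-0.1, 0.5) → out
#5 (4,11): internal coord 4 + (11)·τ' = +0.669468; +0.669468 ∉ [-0.1, 0.5) → out
#6 (4,10): internal coord 4 + (10)·τ' = +0.972244; +0.972244 ∉ [-0.1, 0.5) → out
#7 (0,-5): internal coord 0 + (-5)·τ' = +1.513878; +1.513878 ∉ [-0.1, 0.5) → out
#8 (-2,-4): internal coord -2 + (-4)·τ' = -0.788897; -0.788897 ∉ [-0.1, 0.5) → out
#9 (2,10): internal coord 2 + (10)·τ' = -1.027756; -1.027756 ∉ [-0.1, 0.5) → out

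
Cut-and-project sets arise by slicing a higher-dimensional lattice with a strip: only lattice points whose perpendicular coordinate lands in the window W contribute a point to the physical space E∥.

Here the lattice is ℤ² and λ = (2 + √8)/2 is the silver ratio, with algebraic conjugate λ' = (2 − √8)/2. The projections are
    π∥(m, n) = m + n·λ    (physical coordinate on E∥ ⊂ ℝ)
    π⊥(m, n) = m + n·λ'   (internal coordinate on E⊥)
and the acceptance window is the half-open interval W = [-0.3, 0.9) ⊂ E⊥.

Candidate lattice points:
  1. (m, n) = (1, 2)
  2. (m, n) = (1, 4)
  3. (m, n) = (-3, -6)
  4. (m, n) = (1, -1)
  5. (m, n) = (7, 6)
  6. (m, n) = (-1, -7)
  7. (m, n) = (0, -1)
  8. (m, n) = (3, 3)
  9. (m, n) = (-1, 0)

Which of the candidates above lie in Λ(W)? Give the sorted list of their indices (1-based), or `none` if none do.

λ' = (2−√8)/2 ≈ -0.41421.
candidate 1: (m,n)=(1,2) → π∥ = 1+2·λ ≈ 5.82843, π⊥ = 1+2·λ' ≈ 0.17157 ∈ [-0.3, 0.9) ⇒ IN Λ
candidate 2: (m,n)=(1,4) → π∥ = 1+4·λ ≈ 10.65685, π⊥ = 1+4·λ' ≈ -0.65685 ∉ [-0.3, 0.9) ⇒ out
candidate 3: (m,n)=(-3,-6) → π∥ = -3-6·λ ≈ -17.48528, π⊥ = -3-6·λ' ≈ -0.51472 ∉ [-0.3, 0.9) ⇒ out
candidate 4: (m,n)=(1,-1) → π∥ = 1-1·λ ≈ -1.41421, π⊥ = 1-1·λ' ≈ 1.41421 ∉ [-0.3, 0.9) ⇒ out
candidate 5: (m,n)=(7,6) → π∥ = 7+6·λ ≈ 21.48528, π⊥ = 7+6·λ' ≈ 4.51472 ∉ [-0.3, 0.9) ⇒ out
candidate 6: (m,n)=(-1,-7) → π∥ = -1-7·λ ≈ -17.89949, π⊥ = -1-7·λ' ≈ 1.89949 ∉ [-0.3, 0.9) ⇒ out
candidate 7: (m,n)=(0,-1) → π∥ = 0-1·λ ≈ -2.41421, π⊥ = 0-1·λ' ≈ 0.41421 ∈ [-0.3, 0.9) ⇒ IN Λ
candidate 8: (m,n)=(3,3) → π∥ = 3+3·λ ≈ 10.24264, π⊥ = 3+3·λ' ≈ 1.75736 ∉ [-0.3, 0.9) ⇒ out
candidate 9: (m,n)=(-1,0) → π∥ = -1+0·λ ≈ -1.00000, π⊥ = -1+0·λ' ≈ -1.00000 ∉ [-0.3, 0.9) ⇒ out

1, 7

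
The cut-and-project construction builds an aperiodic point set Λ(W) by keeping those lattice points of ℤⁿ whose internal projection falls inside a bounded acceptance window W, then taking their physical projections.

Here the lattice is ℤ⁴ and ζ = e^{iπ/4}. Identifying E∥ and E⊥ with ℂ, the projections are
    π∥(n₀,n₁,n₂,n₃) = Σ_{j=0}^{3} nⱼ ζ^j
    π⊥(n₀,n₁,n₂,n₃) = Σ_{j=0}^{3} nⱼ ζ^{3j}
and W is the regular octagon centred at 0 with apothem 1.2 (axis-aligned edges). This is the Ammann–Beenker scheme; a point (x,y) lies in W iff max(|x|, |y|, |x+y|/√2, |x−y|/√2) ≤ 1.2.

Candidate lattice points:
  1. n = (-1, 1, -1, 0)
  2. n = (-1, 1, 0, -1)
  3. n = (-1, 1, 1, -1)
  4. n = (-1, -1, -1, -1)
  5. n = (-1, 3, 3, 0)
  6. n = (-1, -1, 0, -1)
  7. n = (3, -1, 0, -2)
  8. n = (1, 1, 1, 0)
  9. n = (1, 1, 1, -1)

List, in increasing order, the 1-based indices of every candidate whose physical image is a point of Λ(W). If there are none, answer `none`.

π⊥(n) = n₀ + n₁ζ³ + n₂ζ⁶ + n₃ζ⁹ where ζ = e^{iπ/4}.
#1 (-1, 1, -1, 0): internal (-1.7071, 1.7071); octagon support 2.4142 vs apothem 1.2 → ∉ W
#2 (-1, 1, 0, -1): internal (-2.4142, 0.0000); octagon support 2.4142 vs apothem 1.2 → ∉ W
#3 (-1, 1, 1, -1): internal (-2.4142, -1.0000); octagon support 2.4142 vs apothem 1.2 → ∉ W
#4 (-1, -1, -1, -1): internal (-1.0000, -0.4142); octagon support 1.0000 vs apothem 1.2 → ∈ W
#5 (-1, 3, 3, 0): internal (-3.1213, -0.8787); octagon support 3.1213 vs apothem 1.2 → ∉ W
#6 (-1, -1, 0, -1): internal (-1.0000, -1.4142); octagon support 1.7071 vs apothem 1.2 → ∉ W
#7 (3, -1, 0, -2): internal (2.2929, -2.1213); octagon support 3.1213 vs apothem 1.2 → ∉ W
#8 (1, 1, 1, 0): internal (0.2929, -0.2929); octagon support 0.4142 vs apothem 1.2 → ∈ W
#9 (1, 1, 1, -1): internal (-0.4142, -1.0000); octagon support 1.0000 vs apothem 1.2 → ∈ W

4, 8, 9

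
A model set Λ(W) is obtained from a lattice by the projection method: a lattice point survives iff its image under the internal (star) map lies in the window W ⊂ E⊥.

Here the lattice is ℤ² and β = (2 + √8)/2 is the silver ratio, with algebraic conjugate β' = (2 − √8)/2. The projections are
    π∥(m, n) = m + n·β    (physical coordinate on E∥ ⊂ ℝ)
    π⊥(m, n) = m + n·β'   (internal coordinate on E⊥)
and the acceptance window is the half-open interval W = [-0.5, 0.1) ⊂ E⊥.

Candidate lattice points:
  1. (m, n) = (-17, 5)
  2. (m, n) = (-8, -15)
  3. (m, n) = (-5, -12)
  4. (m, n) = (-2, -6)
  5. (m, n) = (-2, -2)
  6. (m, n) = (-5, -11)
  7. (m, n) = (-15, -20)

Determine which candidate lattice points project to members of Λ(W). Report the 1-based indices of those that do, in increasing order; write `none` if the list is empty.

Compute β' = (2−√8)/2 = -0.4142, so π⊥(m,n) = m -0.4142·n.
#1 (-17,5): internal coord -17 + (5)·β' = -19.0711; -19.0711 ∉ [-0.5, 0.1) → out
#2 (-8,-15): internal coord -8 + (-15)·β' = -1.7868; -1.7868 ∉ [-0.5, 0.1) → out
#3 (-5,-12): internal coord -5 + (-12)·β' = -0.0294; -0.0294 ∈ [-0.5, 0.1) → IN Λ
#4 (-2,-6): internal coord -2 + (-6)·β' = +0.4853; +0.4853 ∉ [-0.5, 0.1) → out
#5 (-2,-2): internal coord -2 + (-2)·β' = -1.1716; -1.1716 ∉ [-0.5, 0.1) → out
#6 (-5,-11): internal coord -5 + (-11)·β' = -0.4437; -0.4437 ∈ [-0.5, 0.1) → IN Λ
#7 (-15,-20): internal coord -15 + (-20)·β' = -6.7157; -6.7157 ∉ [-0.5, 0.1) → out

3, 6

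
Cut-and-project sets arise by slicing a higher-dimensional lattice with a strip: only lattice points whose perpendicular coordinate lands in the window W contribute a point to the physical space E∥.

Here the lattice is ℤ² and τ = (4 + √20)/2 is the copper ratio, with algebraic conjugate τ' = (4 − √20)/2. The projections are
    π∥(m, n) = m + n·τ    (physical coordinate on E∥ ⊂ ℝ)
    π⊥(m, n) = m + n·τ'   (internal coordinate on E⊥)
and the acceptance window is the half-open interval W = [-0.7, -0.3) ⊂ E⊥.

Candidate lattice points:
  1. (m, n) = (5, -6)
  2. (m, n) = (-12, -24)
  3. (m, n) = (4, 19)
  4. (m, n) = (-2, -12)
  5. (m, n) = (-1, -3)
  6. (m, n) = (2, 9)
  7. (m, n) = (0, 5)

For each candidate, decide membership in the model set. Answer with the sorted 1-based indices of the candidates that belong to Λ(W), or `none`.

3

Numerically τ ≈ 4.236068 and τ' = −1/τ ≈ -0.236068.
[1] lift (5,-6): star map gives 6.416408; window check -0.7 ≤ 6.416408 < -0.3 is false → out
[2] lift (-12,-24): star map gives -6.334369; window check -0.7 ≤ -6.334369 < -0.3 is false → out
[3] lift (4,19): star map gives -0.485292; window check -0.7 ≤ -0.485292 < -0.3 is true → IN Λ
[4] lift (-2,-12): star map gives 0.832816; window check -0.7 ≤ 0.832816 < -0.3 is false → out
[5] lift (-1,-3): star map gives -0.291796; window check -0.7 ≤ -0.291796 < -0.3 is false → out
[6] lift (2,9): star map gives -0.124612; window check -0.7 ≤ -0.124612 < -0.3 is false → out
[7] lift (0,5): star map gives -1.180340; window check -0.7 ≤ -1.180340 < -0.3 is false → out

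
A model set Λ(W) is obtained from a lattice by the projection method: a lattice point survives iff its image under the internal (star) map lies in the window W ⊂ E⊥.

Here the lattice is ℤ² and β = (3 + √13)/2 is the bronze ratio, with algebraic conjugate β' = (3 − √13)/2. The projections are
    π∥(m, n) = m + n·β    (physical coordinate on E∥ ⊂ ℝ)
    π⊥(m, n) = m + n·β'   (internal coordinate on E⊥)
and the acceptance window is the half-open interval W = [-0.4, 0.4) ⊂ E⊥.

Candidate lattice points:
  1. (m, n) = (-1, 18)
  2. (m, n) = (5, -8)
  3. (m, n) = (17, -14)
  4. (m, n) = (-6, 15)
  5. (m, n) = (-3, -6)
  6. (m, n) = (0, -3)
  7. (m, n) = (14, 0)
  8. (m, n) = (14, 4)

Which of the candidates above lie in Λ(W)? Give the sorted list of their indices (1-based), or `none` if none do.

Numerically β ≈ 3.30278 and β' = −1/β ≈ -0.30278.
candidate 1: (m,n)=(-1,18) → π∥ = -1+18·β ≈ 58.44996, π⊥ = -1+18·β' ≈ -6.44996 ∉ [-0.4, 0.4) ⇒ out
candidate 2: (m,n)=(5,-8) → π∥ = 5-8·β ≈ -21.42221, π⊥ = 5-8·β' ≈ 7.42221 ∉ [-0.4, 0.4) ⇒ out
candidate 3: (m,n)=(17,-14) → π∥ = 17-14·β ≈ -29.23886, π⊥ = 17-14·β' ≈ 21.23886 ∉ [-0.4, 0.4) ⇒ out
candidate 4: (m,n)=(-6,15) → π∥ = -6+15·β ≈ 43.54163, π⊥ = -6+15·β' ≈ -10.54163 ∉ [-0.4, 0.4) ⇒ out
candidate 5: (m,n)=(-3,-6) → π∥ = -3-6·β ≈ -22.81665, π⊥ = -3-6·β' ≈ -1.18335 ∉ [-0.4, 0.4) ⇒ out
candidate 6: (m,n)=(0,-3) → π∥ = 0-3·β ≈ -9.90833, π⊥ = 0-3·β' ≈ 0.90833 ∉ [-0.4, 0.4) ⇒ out
candidate 7: (m,n)=(14,0) → π∥ = 14+0·β ≈ 14.00000, π⊥ = 14+0·β' ≈ 14.00000 ∉ [-0.4, 0.4) ⇒ out
candidate 8: (m,n)=(14,4) → π∥ = 14+4·β ≈ 27.21110, π⊥ = 14+4·β' ≈ 12.78890 ∉ [-0.4, 0.4) ⇒ out

none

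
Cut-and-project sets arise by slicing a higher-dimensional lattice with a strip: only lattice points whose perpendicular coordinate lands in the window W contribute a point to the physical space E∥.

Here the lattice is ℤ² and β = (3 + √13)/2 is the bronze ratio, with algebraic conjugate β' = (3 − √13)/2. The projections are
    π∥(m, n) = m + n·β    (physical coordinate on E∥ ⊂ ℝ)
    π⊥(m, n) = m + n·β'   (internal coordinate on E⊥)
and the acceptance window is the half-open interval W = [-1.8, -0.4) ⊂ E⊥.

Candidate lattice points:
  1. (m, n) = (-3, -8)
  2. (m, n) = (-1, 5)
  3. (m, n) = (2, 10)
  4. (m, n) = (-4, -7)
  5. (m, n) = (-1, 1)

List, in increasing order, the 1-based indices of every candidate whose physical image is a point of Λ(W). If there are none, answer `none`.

1, 3, 5

Numerically β ≈ 3.30278 and β' = −1/β ≈ -0.30278.
[1] lift (-3,-8): star map gives -0.57779; window check -1.8 ≤ -0.57779 < -0.4 is true → IN Λ
[2] lift (-1,5): star map gives -2.51388; window check -1.8 ≤ -2.51388 < -0.4 is false → out
[3] lift (2,10): star map gives -1.02776; window check -1.8 ≤ -1.02776 < -0.4 is true → IN Λ
[4] lift (-4,-7): star map gives -1.88057; window check -1.8 ≤ -1.88057 < -0.4 is false → out
[5] lift (-1,1): star map gives -1.30278; window check -1.8 ≤ -1.30278 < -0.4 is true → IN Λ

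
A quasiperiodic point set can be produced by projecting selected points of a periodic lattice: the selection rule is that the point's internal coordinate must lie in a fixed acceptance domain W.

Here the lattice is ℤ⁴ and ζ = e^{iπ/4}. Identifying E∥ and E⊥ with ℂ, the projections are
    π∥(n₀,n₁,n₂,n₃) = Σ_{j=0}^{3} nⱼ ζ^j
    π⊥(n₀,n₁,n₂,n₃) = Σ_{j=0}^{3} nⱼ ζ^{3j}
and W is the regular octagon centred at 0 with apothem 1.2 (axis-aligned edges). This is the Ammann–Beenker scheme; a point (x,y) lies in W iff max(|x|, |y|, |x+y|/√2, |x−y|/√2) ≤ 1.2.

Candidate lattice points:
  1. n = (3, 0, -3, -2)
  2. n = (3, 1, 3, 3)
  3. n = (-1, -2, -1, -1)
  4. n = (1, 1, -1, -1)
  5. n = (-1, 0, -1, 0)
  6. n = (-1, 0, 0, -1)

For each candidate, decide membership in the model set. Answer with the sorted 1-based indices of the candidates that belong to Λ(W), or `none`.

π⊥(n) = n₀ + n₁ζ³ + n₂ζ⁶ + n₃ζ⁹ where ζ = e^{iπ/4}.
candidate 1: n = (3, 0, -3, -2) → π⊥ ≈ (+1.585786, +1.585786); max(|x|,|y|,|x±y|/√2) = 2.242641 > 1.2 ⇒ ∉ W
candidate 2: n = (3, 1, 3, 3) → π⊥ ≈ (+4.414214, -0.171573); max(|x|,|y|,|x±y|/√2) = 4.414214 > 1.2 ⇒ ∉ W
candidate 3: n = (-1, -2, -1, -1) → π⊥ ≈ (-0.292893, -1.121320); max(|x|,|y|,|x±y|/√2) = 1.121320 ≤ 1.2 ⇒ ∈ W
candidate 4: n = (1, 1, -1, -1) → π⊥ ≈ (-0.414214, +1.000000); max(|x|,|y|,|x±y|/√2) = 1.000000 ≤ 1.2 ⇒ ∈ W
candidate 5: n = (-1, 0, -1, 0) → π⊥ ≈ (-1.000000, +1.000000); max(|x|,|y|,|x±y|/√2) = 1.414214 > 1.2 ⇒ ∉ W
candidate 6: n = (-1, 0, 0, -1) → π⊥ ≈ (-1.707107, -0.707107); max(|x|,|y|,|x±y|/√2) = 1.707107 > 1.2 ⇒ ∉ W

3, 4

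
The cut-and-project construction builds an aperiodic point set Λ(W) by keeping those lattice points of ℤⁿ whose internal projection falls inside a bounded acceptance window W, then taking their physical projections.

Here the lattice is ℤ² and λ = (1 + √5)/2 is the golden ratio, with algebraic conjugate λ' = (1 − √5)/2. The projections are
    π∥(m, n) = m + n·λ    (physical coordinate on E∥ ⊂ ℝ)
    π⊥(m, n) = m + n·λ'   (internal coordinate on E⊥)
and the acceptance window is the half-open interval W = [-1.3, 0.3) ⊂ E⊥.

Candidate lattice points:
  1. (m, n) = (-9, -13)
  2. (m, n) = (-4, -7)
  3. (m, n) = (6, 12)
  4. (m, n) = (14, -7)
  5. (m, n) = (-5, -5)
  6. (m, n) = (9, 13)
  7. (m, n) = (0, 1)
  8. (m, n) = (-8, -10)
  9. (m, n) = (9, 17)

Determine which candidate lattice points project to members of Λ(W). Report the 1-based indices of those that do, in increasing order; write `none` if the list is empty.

1, 7

Compute λ' = (1−√5)/2 = -0.61803, so π⊥(m,n) = m -0.61803·n.
[1] lift (-9,-13): star map gives -0.96556; window check -1.3 ≤ -0.96556 < 0.3 is true → IN Λ
[2] lift (-4,-7): star map gives 0.32624; window check -1.3 ≤ 0.32624 < 0.3 is false → out
[3] lift (6,12): star map gives -1.41641; window check -1.3 ≤ -1.41641 < 0.3 is false → out
[4] lift (14,-7): star map gives 18.32624; window check -1.3 ≤ 18.32624 < 0.3 is false → out
[5] lift (-5,-5): star map gives -1.90983; window check -1.3 ≤ -1.90983 < 0.3 is false → out
[6] lift (9,13): star map gives 0.96556; window check -1.3 ≤ 0.96556 < 0.3 is false → out
[7] lift (0,1): star map gives -0.61803; window check -1.3 ≤ -0.61803 < 0.3 is true → IN Λ
[8] lift (-8,-10): star map gives -1.81966; window check -1.3 ≤ -1.81966 < 0.3 is false → out
[9] lift (9,17): star map gives -1.50658; window check -1.3 ≤ -1.50658 < 0.3 is false → out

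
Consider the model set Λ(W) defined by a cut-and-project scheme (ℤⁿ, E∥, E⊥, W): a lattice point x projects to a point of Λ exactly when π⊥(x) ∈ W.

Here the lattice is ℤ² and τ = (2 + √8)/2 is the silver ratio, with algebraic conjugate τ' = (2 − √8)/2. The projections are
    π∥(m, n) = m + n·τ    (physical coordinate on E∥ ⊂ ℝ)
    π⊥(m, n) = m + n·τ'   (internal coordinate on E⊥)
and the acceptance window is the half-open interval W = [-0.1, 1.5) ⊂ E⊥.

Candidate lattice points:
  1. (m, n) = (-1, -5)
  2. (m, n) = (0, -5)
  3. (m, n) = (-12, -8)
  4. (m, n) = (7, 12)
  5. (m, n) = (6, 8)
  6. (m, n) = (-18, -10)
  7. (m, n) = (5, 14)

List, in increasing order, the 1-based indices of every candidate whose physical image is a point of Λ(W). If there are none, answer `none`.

Numerically τ ≈ 2.41421 and τ' = −1/τ ≈ -0.41421.
#1 (-1,-5): internal coord -1 + (-5)·τ' = +1.07107; +1.07107 ∈ [-0.1, 1.5) → IN Λ
#2 (0,-5): internal coord 0 + (-5)·τ' = +2.07107; +2.07107 ∉ [-0.1, 1.5) → out
#3 (-12,-8): internal coord -12 + (-8)·τ' = -8.68629; -8.68629 ∉ [-0.1, 1.5) → out
#4 (7,12): internal coord 7 + (12)·τ' = +2.02944; +2.02944 ∉ [-0.1, 1.5) → out
#5 (6,8): internal coord 6 + (8)·τ' = +2.68629; +2.68629 ∉ [-0.1, 1.5) → out
#6 (-18,-10): internal coord -18 + (-10)·τ' = -13.85786; -13.85786 ∉ [-0.1, 1.5) → out
#7 (5,14): internal coord 5 + (14)·τ' = -0.79899; -0.79899 ∉ [-0.1, 1.5) → out

1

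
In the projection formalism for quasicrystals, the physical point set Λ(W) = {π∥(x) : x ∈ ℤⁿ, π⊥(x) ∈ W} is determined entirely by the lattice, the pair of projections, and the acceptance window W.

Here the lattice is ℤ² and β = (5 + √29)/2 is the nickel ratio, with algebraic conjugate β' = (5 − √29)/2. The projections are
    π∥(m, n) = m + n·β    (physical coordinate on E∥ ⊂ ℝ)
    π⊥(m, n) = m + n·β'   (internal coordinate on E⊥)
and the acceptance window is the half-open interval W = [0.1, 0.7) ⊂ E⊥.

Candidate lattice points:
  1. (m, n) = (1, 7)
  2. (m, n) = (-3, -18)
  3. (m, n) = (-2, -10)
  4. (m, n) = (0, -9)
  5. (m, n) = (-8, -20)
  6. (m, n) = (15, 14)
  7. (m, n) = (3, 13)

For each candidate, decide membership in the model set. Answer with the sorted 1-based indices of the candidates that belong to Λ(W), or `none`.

2, 7

Compute β' = (5−√29)/2 = -0.192582, so π⊥(m,n) = m -0.192582·n.
candidate 1: (m,n)=(1,7) → π∥ = 1+7·β ≈ 37.348077, π⊥ = 1+7·β' ≈ -0.348077 ∉ [0.1, 0.7) ⇒ out
candidate 2: (m,n)=(-3,-18) → π∥ = -3-18·β ≈ -96.466483, π⊥ = -3-18·β' ≈ 0.466483 ∈ [0.1, 0.7) ⇒ IN Λ
candidate 3: (m,n)=(-2,-10) → π∥ = -2-10·β ≈ -53.925824, π⊥ = -2-10·β' ≈ -0.074176 ∉ [0.1, 0.7) ⇒ out
candidate 4: (m,n)=(0,-9) → π∥ = 0-9·β ≈ -46.733242, π⊥ = 0-9·β' ≈ 1.733242 ∉ [0.1, 0.7) ⇒ out
candidate 5: (m,n)=(-8,-20) → π∥ = -8-20·β ≈ -111.851648, π⊥ = -8-20·β' ≈ -4.148352 ∉ [0.1, 0.7) ⇒ out
candidate 6: (m,n)=(15,14) → π∥ = 15+14·β ≈ 87.696154, π⊥ = 15+14·β' ≈ 12.303846 ∉ [0.1, 0.7) ⇒ out
candidate 7: (m,n)=(3,13) → π∥ = 3+13·β ≈ 70.503571, π⊥ = 3+13·β' ≈ 0.496429 ∈ [0.1, 0.7) ⇒ IN Λ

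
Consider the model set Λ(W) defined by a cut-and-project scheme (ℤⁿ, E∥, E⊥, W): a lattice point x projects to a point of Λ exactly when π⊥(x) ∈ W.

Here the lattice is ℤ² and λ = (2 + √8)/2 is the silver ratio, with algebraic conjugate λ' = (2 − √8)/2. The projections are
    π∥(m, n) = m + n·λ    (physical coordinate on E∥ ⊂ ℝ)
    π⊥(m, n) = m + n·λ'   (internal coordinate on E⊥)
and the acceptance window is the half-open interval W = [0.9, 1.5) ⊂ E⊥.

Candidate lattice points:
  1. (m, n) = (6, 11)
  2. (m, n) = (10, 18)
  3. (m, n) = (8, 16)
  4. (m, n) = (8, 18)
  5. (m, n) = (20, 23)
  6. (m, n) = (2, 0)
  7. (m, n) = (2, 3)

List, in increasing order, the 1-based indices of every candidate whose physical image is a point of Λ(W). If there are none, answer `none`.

1, 3

λ' = (2−√8)/2 ≈ -0.41421.
candidate 1: (m,n)=(6,11) → π∥ = 6+11·λ ≈ 32.55635, π⊥ = 6+11·λ' ≈ 1.44365 ∈ [0.9, 1.5) ⇒ IN Λ
candidate 2: (m,n)=(10,18) → π∥ = 10+18·λ ≈ 53.45584, π⊥ = 10+18·λ' ≈ 2.54416 ∉ [0.9, 1.5) ⇒ out
candidate 3: (m,n)=(8,16) → π∥ = 8+16·λ ≈ 46.62742, π⊥ = 8+16·λ' ≈ 1.37258 ∈ [0.9, 1.5) ⇒ IN Λ
candidate 4: (m,n)=(8,18) → π∥ = 8+18·λ ≈ 51.45584, π⊥ = 8+18·λ' ≈ 0.54416 ∉ [0.9, 1.5) ⇒ out
candidate 5: (m,n)=(20,23) → π∥ = 20+23·λ ≈ 75.52691, π⊥ = 20+23·λ' ≈ 10.47309 ∉ [0.9, 1.5) ⇒ out
candidate 6: (m,n)=(2,0) → π∥ = 2+0·λ ≈ 2.00000, π⊥ = 2+0·λ' ≈ 2.00000 ∉ [0.9, 1.5) ⇒ out
candidate 7: (m,n)=(2,3) → π∥ = 2+3·λ ≈ 9.24264, π⊥ = 2+3·λ' ≈ 0.75736 ∉ [0.9, 1.5) ⇒ out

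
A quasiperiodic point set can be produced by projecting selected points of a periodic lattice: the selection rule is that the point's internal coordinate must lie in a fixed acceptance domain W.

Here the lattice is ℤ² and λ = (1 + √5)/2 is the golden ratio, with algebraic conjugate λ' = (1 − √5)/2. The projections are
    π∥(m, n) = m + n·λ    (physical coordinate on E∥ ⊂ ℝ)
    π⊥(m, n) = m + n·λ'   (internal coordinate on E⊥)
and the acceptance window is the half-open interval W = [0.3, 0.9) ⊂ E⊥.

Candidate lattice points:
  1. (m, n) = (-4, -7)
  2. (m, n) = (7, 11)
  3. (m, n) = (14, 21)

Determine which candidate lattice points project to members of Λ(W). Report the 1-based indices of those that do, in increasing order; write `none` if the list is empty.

Compute λ' = (1−√5)/2 = -0.61803, so π⊥(m,n) = m -0.61803·n.
#1 (-4,-7): internal coord -4 + (-7)·λ' = +0.32624; +0.32624 ∈ [0.3, 0.9) → IN Λ
#2 (7,11): internal coord 7 + (11)·λ' = +0.20163; +0.20163 ∉ [0.3, 0.9) → out
#3 (14,21): internal coord 14 + (21)·λ' = +1.02129; +1.02129 ∉ [0.3, 0.9) → out

1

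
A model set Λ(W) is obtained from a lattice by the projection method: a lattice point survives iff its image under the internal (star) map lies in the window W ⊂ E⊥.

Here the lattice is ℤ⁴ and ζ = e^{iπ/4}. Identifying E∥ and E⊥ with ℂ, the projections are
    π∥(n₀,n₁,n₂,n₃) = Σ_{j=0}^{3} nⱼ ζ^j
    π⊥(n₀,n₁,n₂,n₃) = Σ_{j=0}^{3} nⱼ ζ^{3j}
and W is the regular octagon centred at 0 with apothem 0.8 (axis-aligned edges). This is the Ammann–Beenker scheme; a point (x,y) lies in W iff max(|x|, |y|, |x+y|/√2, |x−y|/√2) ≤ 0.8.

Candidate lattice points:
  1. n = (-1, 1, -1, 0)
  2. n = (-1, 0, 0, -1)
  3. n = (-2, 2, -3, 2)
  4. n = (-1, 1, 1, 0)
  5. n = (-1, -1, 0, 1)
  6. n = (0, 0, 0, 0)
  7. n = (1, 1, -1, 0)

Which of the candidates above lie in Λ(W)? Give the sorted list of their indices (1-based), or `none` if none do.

5, 6

With ζ = e^{iπ/4} the internal vectors are ζ^0,ζ^3,ζ^6,ζ^9.
candidate 1: n = (-1, 1, -1, 0) → π⊥ ≈ (-1.707107, +1.707107); max(|x|,|y|,|x±y|/√2) = 2.414214 > 0.8 ⇒ ∉ W
candidate 2: n = (-1, 0, 0, -1) → π⊥ ≈ (-1.707107, -0.707107); max(|x|,|y|,|x±y|/√2) = 1.707107 > 0.8 ⇒ ∉ W
candidate 3: n = (-2, 2, -3, 2) → π⊥ ≈ (-2.000000, +5.828427); max(|x|,|y|,|x±y|/√2) = 5.828427 > 0.8 ⇒ ∉ W
candidate 4: n = (-1, 1, 1, 0) → π⊥ ≈ (-1.707107, -0.292893); max(|x|,|y|,|x±y|/√2) = 1.707107 > 0.8 ⇒ ∉ W
candidate 5: n = (-1, -1, 0, 1) → π⊥ ≈ (+0.414214, +0.000000); max(|x|,|y|,|x±y|/√2) = 0.414214 ≤ 0.8 ⇒ ∈ W
candidate 6: n = (0, 0, 0, 0) → π⊥ ≈ (+0.000000, +0.000000); max(|x|,|y|,|x±y|/√2) = 0.000000 ≤ 0.8 ⇒ ∈ W
candidate 7: n = (1, 1, -1, 0) → π⊥ ≈ (+0.292893, +1.707107); max(|x|,|y|,|x±y|/√2) = 1.707107 > 0.8 ⇒ ∉ W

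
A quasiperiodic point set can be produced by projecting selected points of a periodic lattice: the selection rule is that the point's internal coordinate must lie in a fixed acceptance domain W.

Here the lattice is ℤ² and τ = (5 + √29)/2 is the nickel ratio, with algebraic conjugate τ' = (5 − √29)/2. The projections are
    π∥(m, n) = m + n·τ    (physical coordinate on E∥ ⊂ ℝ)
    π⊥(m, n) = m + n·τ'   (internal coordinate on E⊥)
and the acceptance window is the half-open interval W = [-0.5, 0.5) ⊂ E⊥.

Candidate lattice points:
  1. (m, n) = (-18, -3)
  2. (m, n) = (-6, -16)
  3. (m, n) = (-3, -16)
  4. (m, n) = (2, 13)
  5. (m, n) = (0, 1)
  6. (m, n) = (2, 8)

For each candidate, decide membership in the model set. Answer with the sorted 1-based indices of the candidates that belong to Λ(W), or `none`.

τ' = (5−√29)/2 ≈ -0.192582.
candidate 1: (m,n)=(-18,-3) → π∥ = -18-3·τ ≈ -33.577747, π⊥ = -18-3·τ' ≈ -17.422253 ∉ [-0.5, 0.5) ⇒ out
candidate 2: (m,n)=(-6,-16) → π∥ = -6-16·τ ≈ -89.081318, π⊥ = -6-16·τ' ≈ -2.918682 ∉ [-0.5, 0.5) ⇒ out
candidate 3: (m,n)=(-3,-16) → π∥ = -3-16·τ ≈ -86.081318, π⊥ = -3-16·τ' ≈ 0.081318 ∈ [-0.5, 0.5) ⇒ IN Λ
candidate 4: (m,n)=(2,13) → π∥ = 2+13·τ ≈ 69.503571, π⊥ = 2+13·τ' ≈ -0.503571 ∉ [-0.5, 0.5) ⇒ out
candidate 5: (m,n)=(0,1) → π∥ = 0+1·τ ≈ 5.192582, π⊥ = 0+1·τ' ≈ -0.192582 ∈ [-0.5, 0.5) ⇒ IN Λ
candidate 6: (m,n)=(2,8) → π∥ = 2+8·τ ≈ 43.540659, π⊥ = 2+8·τ' ≈ 0.459341 ∈ [-0.5, 0.5) ⇒ IN Λ

3, 5, 6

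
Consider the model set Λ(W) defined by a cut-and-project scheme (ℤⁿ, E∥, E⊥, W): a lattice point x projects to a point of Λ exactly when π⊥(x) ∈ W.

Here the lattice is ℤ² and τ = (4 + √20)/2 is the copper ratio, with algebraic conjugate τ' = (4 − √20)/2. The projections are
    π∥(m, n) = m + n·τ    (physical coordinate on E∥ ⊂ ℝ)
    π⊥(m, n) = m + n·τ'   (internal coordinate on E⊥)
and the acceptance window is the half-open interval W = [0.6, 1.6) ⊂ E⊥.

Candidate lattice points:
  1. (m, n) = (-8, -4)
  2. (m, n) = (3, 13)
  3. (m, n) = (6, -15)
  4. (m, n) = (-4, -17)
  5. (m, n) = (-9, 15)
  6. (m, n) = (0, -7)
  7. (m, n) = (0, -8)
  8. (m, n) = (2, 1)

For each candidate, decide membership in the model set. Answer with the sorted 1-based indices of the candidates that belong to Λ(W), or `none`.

τ' = (4−√20)/2 ≈ -0.236068.
[1] lift (-8,-4): star map gives -7.055728; window check 0.6 ≤ -7.055728 < 1.6 is false → out
[2] lift (3,13): star map gives -0.068884; window check 0.6 ≤ -0.068884 < 1.6 is false → out
[3] lift (6,-15): star map gives 9.541020; window check 0.6 ≤ 9.541020 < 1.6 is false → out
[4] lift (-4,-17): star map gives 0.013156; window check 0.6 ≤ 0.013156 < 1.6 is false → out
[5] lift (-9,15): star map gives -12.541020; window check 0.6 ≤ -12.541020 < 1.6 is false → out
[6] lift (0,-7): star map gives 1.652476; window check 0.6 ≤ 1.652476 < 1.6 is false → out
[7] lift (0,-8): star map gives 1.888544; window check 0.6 ≤ 1.888544 < 1.6 is false → out
[8] lift (2,1): star map gives 1.763932; window check 0.6 ≤ 1.763932 < 1.6 is false → out

none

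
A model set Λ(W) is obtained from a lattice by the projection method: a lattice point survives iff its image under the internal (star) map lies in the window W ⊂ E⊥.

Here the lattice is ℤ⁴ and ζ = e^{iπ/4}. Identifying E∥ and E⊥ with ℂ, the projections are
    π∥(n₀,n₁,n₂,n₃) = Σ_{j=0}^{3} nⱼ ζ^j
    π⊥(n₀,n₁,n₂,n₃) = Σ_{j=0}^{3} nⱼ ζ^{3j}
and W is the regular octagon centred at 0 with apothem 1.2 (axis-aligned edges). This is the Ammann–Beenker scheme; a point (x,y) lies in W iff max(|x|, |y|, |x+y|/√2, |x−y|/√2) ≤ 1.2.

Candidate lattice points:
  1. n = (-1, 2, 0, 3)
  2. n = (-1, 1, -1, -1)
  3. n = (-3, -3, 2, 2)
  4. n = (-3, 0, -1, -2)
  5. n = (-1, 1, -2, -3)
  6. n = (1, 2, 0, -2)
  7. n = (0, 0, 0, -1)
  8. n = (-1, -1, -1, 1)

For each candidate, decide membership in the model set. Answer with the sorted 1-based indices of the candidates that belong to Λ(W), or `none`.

7, 8

π⊥(n) = n₀ + n₁ζ³ + n₂ζ⁶ + n₃ζ⁹ where ζ = e^{iπ/4}.
#1 (-1, 2, 0, 3): internal (-0.29289, 3.53553); octagon support 3.53553 vs apothem 1.2 → ∉ W
#2 (-1, 1, -1, -1): internal (-2.41421, 1.00000); octagon support 2.41421 vs apothem 1.2 → ∉ W
#3 (-3, -3, 2, 2): internal (0.53553, -2.70711); octagon support 2.70711 vs apothem 1.2 → ∉ W
#4 (-3, 0, -1, -2): internal (-4.41421, -0.41421); octagon support 4.41421 vs apothem 1.2 → ∉ W
#5 (-1, 1, -2, -3): internal (-3.82843, 0.58579); octagon support 3.82843 vs apothem 1.2 → ∉ W
#6 (1, 2, 0, -2): internal (-1.82843, 0.00000); octagon support 1.82843 vs apothem 1.2 → ∉ W
#7 (0, 0, 0, -1): internal (-0.70711, -0.70711); octagon support 1.00000 vs apothem 1.2 → ∈ W
#8 (-1, -1, -1, 1): internal (0.41421, 1.00000); octagon support 1.00000 vs apothem 1.2 → ∈ W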